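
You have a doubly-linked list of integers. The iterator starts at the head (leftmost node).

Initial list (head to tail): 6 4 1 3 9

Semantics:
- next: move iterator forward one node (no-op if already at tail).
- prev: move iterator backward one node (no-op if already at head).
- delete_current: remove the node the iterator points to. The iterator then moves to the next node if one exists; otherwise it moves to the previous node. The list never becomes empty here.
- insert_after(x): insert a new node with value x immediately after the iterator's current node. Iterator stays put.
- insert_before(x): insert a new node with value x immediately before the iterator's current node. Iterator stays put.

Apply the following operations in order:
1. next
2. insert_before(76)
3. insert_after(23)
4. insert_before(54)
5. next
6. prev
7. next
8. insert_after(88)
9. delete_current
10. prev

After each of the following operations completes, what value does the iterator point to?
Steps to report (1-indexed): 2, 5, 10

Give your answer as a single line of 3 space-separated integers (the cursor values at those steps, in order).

After 1 (next): list=[6, 4, 1, 3, 9] cursor@4
After 2 (insert_before(76)): list=[6, 76, 4, 1, 3, 9] cursor@4
After 3 (insert_after(23)): list=[6, 76, 4, 23, 1, 3, 9] cursor@4
After 4 (insert_before(54)): list=[6, 76, 54, 4, 23, 1, 3, 9] cursor@4
After 5 (next): list=[6, 76, 54, 4, 23, 1, 3, 9] cursor@23
After 6 (prev): list=[6, 76, 54, 4, 23, 1, 3, 9] cursor@4
After 7 (next): list=[6, 76, 54, 4, 23, 1, 3, 9] cursor@23
After 8 (insert_after(88)): list=[6, 76, 54, 4, 23, 88, 1, 3, 9] cursor@23
After 9 (delete_current): list=[6, 76, 54, 4, 88, 1, 3, 9] cursor@88
After 10 (prev): list=[6, 76, 54, 4, 88, 1, 3, 9] cursor@4

Answer: 4 23 4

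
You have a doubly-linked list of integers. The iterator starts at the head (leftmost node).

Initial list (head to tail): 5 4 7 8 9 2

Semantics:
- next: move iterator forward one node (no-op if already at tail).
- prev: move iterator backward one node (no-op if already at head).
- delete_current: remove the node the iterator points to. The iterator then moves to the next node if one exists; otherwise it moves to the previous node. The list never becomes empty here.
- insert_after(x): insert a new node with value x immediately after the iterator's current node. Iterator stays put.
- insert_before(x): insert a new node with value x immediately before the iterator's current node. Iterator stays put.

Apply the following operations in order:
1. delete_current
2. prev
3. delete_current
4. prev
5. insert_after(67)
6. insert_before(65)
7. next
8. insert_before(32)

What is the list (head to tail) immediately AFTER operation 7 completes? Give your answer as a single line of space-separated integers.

After 1 (delete_current): list=[4, 7, 8, 9, 2] cursor@4
After 2 (prev): list=[4, 7, 8, 9, 2] cursor@4
After 3 (delete_current): list=[7, 8, 9, 2] cursor@7
After 4 (prev): list=[7, 8, 9, 2] cursor@7
After 5 (insert_after(67)): list=[7, 67, 8, 9, 2] cursor@7
After 6 (insert_before(65)): list=[65, 7, 67, 8, 9, 2] cursor@7
After 7 (next): list=[65, 7, 67, 8, 9, 2] cursor@67

Answer: 65 7 67 8 9 2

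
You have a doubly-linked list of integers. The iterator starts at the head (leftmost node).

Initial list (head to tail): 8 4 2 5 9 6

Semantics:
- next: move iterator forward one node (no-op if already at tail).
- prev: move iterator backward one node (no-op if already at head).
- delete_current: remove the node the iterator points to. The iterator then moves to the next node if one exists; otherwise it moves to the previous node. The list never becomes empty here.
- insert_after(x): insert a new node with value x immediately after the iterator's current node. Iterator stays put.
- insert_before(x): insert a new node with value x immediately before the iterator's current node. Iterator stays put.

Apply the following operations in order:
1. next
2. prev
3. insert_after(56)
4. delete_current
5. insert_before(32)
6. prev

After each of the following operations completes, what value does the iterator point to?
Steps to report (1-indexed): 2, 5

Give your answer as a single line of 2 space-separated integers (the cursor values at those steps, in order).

Answer: 8 56

Derivation:
After 1 (next): list=[8, 4, 2, 5, 9, 6] cursor@4
After 2 (prev): list=[8, 4, 2, 5, 9, 6] cursor@8
After 3 (insert_after(56)): list=[8, 56, 4, 2, 5, 9, 6] cursor@8
After 4 (delete_current): list=[56, 4, 2, 5, 9, 6] cursor@56
After 5 (insert_before(32)): list=[32, 56, 4, 2, 5, 9, 6] cursor@56
After 6 (prev): list=[32, 56, 4, 2, 5, 9, 6] cursor@32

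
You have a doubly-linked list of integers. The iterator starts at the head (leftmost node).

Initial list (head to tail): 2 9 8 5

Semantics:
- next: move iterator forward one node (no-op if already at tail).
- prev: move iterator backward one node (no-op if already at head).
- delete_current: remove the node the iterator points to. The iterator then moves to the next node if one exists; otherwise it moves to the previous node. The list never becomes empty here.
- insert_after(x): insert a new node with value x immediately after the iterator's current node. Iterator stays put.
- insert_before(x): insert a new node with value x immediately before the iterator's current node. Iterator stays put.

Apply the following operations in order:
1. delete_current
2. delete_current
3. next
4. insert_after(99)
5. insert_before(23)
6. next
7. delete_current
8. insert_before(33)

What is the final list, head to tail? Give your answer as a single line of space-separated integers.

After 1 (delete_current): list=[9, 8, 5] cursor@9
After 2 (delete_current): list=[8, 5] cursor@8
After 3 (next): list=[8, 5] cursor@5
After 4 (insert_after(99)): list=[8, 5, 99] cursor@5
After 5 (insert_before(23)): list=[8, 23, 5, 99] cursor@5
After 6 (next): list=[8, 23, 5, 99] cursor@99
After 7 (delete_current): list=[8, 23, 5] cursor@5
After 8 (insert_before(33)): list=[8, 23, 33, 5] cursor@5

Answer: 8 23 33 5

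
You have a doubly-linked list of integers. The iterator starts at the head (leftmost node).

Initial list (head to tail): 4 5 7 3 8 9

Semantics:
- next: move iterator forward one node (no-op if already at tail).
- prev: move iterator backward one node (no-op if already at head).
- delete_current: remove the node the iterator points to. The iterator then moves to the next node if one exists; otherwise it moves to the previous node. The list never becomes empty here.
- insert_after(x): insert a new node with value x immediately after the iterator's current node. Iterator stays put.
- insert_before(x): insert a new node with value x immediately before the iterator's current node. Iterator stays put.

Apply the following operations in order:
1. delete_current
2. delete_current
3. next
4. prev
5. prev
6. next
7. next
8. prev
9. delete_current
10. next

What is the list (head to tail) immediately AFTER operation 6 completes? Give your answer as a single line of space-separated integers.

After 1 (delete_current): list=[5, 7, 3, 8, 9] cursor@5
After 2 (delete_current): list=[7, 3, 8, 9] cursor@7
After 3 (next): list=[7, 3, 8, 9] cursor@3
After 4 (prev): list=[7, 3, 8, 9] cursor@7
After 5 (prev): list=[7, 3, 8, 9] cursor@7
After 6 (next): list=[7, 3, 8, 9] cursor@3

Answer: 7 3 8 9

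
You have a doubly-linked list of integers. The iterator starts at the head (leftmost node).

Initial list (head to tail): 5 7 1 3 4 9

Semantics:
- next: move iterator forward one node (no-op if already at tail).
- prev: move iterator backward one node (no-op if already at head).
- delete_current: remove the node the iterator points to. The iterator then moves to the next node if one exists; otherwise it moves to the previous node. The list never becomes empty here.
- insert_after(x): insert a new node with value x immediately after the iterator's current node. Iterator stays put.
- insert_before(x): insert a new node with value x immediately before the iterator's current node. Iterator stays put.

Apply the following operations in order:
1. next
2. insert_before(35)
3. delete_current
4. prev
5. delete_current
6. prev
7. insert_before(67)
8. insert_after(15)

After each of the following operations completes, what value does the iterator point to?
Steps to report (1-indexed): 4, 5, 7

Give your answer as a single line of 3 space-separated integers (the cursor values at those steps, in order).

After 1 (next): list=[5, 7, 1, 3, 4, 9] cursor@7
After 2 (insert_before(35)): list=[5, 35, 7, 1, 3, 4, 9] cursor@7
After 3 (delete_current): list=[5, 35, 1, 3, 4, 9] cursor@1
After 4 (prev): list=[5, 35, 1, 3, 4, 9] cursor@35
After 5 (delete_current): list=[5, 1, 3, 4, 9] cursor@1
After 6 (prev): list=[5, 1, 3, 4, 9] cursor@5
After 7 (insert_before(67)): list=[67, 5, 1, 3, 4, 9] cursor@5
After 8 (insert_after(15)): list=[67, 5, 15, 1, 3, 4, 9] cursor@5

Answer: 35 1 5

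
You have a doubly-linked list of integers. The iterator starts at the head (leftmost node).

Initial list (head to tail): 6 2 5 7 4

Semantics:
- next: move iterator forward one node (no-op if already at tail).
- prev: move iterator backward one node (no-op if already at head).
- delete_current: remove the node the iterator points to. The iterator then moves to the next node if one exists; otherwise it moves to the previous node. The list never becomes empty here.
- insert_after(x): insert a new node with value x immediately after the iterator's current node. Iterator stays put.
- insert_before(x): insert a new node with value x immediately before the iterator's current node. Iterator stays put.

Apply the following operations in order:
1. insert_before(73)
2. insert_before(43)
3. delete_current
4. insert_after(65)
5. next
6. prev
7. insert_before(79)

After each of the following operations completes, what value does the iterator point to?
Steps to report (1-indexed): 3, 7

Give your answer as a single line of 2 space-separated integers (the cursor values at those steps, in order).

Answer: 2 2

Derivation:
After 1 (insert_before(73)): list=[73, 6, 2, 5, 7, 4] cursor@6
After 2 (insert_before(43)): list=[73, 43, 6, 2, 5, 7, 4] cursor@6
After 3 (delete_current): list=[73, 43, 2, 5, 7, 4] cursor@2
After 4 (insert_after(65)): list=[73, 43, 2, 65, 5, 7, 4] cursor@2
After 5 (next): list=[73, 43, 2, 65, 5, 7, 4] cursor@65
After 6 (prev): list=[73, 43, 2, 65, 5, 7, 4] cursor@2
After 7 (insert_before(79)): list=[73, 43, 79, 2, 65, 5, 7, 4] cursor@2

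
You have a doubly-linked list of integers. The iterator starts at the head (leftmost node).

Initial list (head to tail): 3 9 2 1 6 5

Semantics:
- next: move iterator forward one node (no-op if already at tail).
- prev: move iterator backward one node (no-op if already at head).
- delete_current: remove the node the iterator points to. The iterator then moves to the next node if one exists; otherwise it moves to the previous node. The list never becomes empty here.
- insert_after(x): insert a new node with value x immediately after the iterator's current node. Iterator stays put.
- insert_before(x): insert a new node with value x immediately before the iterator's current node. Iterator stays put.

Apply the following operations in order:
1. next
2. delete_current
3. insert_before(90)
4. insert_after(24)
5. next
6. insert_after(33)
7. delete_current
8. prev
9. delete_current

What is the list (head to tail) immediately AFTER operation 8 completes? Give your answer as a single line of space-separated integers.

After 1 (next): list=[3, 9, 2, 1, 6, 5] cursor@9
After 2 (delete_current): list=[3, 2, 1, 6, 5] cursor@2
After 3 (insert_before(90)): list=[3, 90, 2, 1, 6, 5] cursor@2
After 4 (insert_after(24)): list=[3, 90, 2, 24, 1, 6, 5] cursor@2
After 5 (next): list=[3, 90, 2, 24, 1, 6, 5] cursor@24
After 6 (insert_after(33)): list=[3, 90, 2, 24, 33, 1, 6, 5] cursor@24
After 7 (delete_current): list=[3, 90, 2, 33, 1, 6, 5] cursor@33
After 8 (prev): list=[3, 90, 2, 33, 1, 6, 5] cursor@2

Answer: 3 90 2 33 1 6 5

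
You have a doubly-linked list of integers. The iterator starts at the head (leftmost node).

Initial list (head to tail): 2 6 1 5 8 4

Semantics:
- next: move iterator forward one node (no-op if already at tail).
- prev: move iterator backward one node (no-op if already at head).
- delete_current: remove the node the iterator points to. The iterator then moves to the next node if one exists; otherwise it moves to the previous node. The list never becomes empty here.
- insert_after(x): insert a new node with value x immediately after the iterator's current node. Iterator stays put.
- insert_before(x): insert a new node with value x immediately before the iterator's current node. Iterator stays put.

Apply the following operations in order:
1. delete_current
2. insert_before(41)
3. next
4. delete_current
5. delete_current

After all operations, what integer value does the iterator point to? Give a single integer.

After 1 (delete_current): list=[6, 1, 5, 8, 4] cursor@6
After 2 (insert_before(41)): list=[41, 6, 1, 5, 8, 4] cursor@6
After 3 (next): list=[41, 6, 1, 5, 8, 4] cursor@1
After 4 (delete_current): list=[41, 6, 5, 8, 4] cursor@5
After 5 (delete_current): list=[41, 6, 8, 4] cursor@8

Answer: 8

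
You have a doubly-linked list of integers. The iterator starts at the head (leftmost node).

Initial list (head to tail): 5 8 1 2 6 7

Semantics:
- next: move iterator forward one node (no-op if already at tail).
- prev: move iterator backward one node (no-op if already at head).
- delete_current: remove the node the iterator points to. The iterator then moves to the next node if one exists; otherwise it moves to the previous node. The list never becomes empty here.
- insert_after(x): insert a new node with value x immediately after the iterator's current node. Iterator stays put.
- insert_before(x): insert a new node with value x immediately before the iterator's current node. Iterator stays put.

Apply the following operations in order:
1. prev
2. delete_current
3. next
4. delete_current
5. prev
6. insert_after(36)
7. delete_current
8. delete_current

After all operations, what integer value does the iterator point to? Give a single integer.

After 1 (prev): list=[5, 8, 1, 2, 6, 7] cursor@5
After 2 (delete_current): list=[8, 1, 2, 6, 7] cursor@8
After 3 (next): list=[8, 1, 2, 6, 7] cursor@1
After 4 (delete_current): list=[8, 2, 6, 7] cursor@2
After 5 (prev): list=[8, 2, 6, 7] cursor@8
After 6 (insert_after(36)): list=[8, 36, 2, 6, 7] cursor@8
After 7 (delete_current): list=[36, 2, 6, 7] cursor@36
After 8 (delete_current): list=[2, 6, 7] cursor@2

Answer: 2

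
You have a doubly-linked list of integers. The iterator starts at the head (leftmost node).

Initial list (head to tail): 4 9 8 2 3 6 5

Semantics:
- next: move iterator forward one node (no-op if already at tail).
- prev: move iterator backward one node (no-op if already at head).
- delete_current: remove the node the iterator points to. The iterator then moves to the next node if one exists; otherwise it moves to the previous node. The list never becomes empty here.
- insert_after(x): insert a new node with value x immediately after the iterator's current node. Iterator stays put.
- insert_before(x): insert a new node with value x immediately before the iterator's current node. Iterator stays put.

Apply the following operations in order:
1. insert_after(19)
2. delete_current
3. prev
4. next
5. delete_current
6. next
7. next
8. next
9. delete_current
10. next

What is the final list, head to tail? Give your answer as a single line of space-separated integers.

Answer: 19 8 2 3 5

Derivation:
After 1 (insert_after(19)): list=[4, 19, 9, 8, 2, 3, 6, 5] cursor@4
After 2 (delete_current): list=[19, 9, 8, 2, 3, 6, 5] cursor@19
After 3 (prev): list=[19, 9, 8, 2, 3, 6, 5] cursor@19
After 4 (next): list=[19, 9, 8, 2, 3, 6, 5] cursor@9
After 5 (delete_current): list=[19, 8, 2, 3, 6, 5] cursor@8
After 6 (next): list=[19, 8, 2, 3, 6, 5] cursor@2
After 7 (next): list=[19, 8, 2, 3, 6, 5] cursor@3
After 8 (next): list=[19, 8, 2, 3, 6, 5] cursor@6
After 9 (delete_current): list=[19, 8, 2, 3, 5] cursor@5
After 10 (next): list=[19, 8, 2, 3, 5] cursor@5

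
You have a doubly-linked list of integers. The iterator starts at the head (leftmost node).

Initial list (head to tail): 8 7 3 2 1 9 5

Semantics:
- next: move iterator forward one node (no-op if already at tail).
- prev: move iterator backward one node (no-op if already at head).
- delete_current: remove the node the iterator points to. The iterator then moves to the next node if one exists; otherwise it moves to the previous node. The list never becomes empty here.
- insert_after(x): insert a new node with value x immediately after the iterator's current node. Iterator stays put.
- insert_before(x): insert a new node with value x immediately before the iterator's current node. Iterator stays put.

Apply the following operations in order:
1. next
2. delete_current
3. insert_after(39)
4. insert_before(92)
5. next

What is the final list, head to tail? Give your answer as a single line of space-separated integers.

Answer: 8 92 3 39 2 1 9 5

Derivation:
After 1 (next): list=[8, 7, 3, 2, 1, 9, 5] cursor@7
After 2 (delete_current): list=[8, 3, 2, 1, 9, 5] cursor@3
After 3 (insert_after(39)): list=[8, 3, 39, 2, 1, 9, 5] cursor@3
After 4 (insert_before(92)): list=[8, 92, 3, 39, 2, 1, 9, 5] cursor@3
After 5 (next): list=[8, 92, 3, 39, 2, 1, 9, 5] cursor@39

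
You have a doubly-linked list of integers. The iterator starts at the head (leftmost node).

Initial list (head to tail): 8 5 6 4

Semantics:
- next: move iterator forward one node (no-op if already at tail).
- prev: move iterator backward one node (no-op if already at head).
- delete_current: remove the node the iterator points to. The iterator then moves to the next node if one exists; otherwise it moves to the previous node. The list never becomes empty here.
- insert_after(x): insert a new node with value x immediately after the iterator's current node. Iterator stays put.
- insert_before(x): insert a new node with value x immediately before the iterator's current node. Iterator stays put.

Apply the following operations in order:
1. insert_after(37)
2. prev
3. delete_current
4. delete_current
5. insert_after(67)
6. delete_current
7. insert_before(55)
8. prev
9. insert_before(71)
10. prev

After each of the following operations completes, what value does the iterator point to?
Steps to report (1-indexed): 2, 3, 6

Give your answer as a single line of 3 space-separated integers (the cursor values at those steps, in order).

Answer: 8 37 67

Derivation:
After 1 (insert_after(37)): list=[8, 37, 5, 6, 4] cursor@8
After 2 (prev): list=[8, 37, 5, 6, 4] cursor@8
After 3 (delete_current): list=[37, 5, 6, 4] cursor@37
After 4 (delete_current): list=[5, 6, 4] cursor@5
After 5 (insert_after(67)): list=[5, 67, 6, 4] cursor@5
After 6 (delete_current): list=[67, 6, 4] cursor@67
After 7 (insert_before(55)): list=[55, 67, 6, 4] cursor@67
After 8 (prev): list=[55, 67, 6, 4] cursor@55
After 9 (insert_before(71)): list=[71, 55, 67, 6, 4] cursor@55
After 10 (prev): list=[71, 55, 67, 6, 4] cursor@71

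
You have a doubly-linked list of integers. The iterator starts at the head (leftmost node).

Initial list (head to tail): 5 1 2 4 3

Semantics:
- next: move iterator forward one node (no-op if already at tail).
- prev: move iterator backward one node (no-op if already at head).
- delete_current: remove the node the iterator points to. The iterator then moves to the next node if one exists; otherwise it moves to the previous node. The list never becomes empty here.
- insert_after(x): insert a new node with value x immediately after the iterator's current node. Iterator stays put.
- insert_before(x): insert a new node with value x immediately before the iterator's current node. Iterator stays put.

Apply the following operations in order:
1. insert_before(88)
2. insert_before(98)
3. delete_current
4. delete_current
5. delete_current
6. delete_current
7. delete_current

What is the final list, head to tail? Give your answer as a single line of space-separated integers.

After 1 (insert_before(88)): list=[88, 5, 1, 2, 4, 3] cursor@5
After 2 (insert_before(98)): list=[88, 98, 5, 1, 2, 4, 3] cursor@5
After 3 (delete_current): list=[88, 98, 1, 2, 4, 3] cursor@1
After 4 (delete_current): list=[88, 98, 2, 4, 3] cursor@2
After 5 (delete_current): list=[88, 98, 4, 3] cursor@4
After 6 (delete_current): list=[88, 98, 3] cursor@3
After 7 (delete_current): list=[88, 98] cursor@98

Answer: 88 98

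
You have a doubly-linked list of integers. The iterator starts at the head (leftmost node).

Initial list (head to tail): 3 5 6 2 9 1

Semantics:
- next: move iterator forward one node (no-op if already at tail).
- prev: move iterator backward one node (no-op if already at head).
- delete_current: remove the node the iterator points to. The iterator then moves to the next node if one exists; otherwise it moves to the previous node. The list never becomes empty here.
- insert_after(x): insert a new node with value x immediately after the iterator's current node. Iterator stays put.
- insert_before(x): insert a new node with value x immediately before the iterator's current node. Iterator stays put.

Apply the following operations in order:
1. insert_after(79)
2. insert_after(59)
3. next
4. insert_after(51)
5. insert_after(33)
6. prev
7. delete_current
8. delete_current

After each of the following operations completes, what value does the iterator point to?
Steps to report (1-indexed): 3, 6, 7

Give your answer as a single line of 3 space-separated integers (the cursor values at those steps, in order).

Answer: 59 3 59

Derivation:
After 1 (insert_after(79)): list=[3, 79, 5, 6, 2, 9, 1] cursor@3
After 2 (insert_after(59)): list=[3, 59, 79, 5, 6, 2, 9, 1] cursor@3
After 3 (next): list=[3, 59, 79, 5, 6, 2, 9, 1] cursor@59
After 4 (insert_after(51)): list=[3, 59, 51, 79, 5, 6, 2, 9, 1] cursor@59
After 5 (insert_after(33)): list=[3, 59, 33, 51, 79, 5, 6, 2, 9, 1] cursor@59
After 6 (prev): list=[3, 59, 33, 51, 79, 5, 6, 2, 9, 1] cursor@3
After 7 (delete_current): list=[59, 33, 51, 79, 5, 6, 2, 9, 1] cursor@59
After 8 (delete_current): list=[33, 51, 79, 5, 6, 2, 9, 1] cursor@33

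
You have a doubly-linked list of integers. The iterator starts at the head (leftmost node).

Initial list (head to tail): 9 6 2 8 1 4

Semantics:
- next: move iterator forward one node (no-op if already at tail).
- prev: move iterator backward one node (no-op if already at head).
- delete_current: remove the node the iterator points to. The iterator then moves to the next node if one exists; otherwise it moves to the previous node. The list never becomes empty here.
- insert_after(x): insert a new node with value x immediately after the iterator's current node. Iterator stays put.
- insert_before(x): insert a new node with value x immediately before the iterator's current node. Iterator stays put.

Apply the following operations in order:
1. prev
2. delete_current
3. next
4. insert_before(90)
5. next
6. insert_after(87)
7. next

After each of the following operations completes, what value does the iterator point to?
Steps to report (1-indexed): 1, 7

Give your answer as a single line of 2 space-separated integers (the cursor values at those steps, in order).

Answer: 9 87

Derivation:
After 1 (prev): list=[9, 6, 2, 8, 1, 4] cursor@9
After 2 (delete_current): list=[6, 2, 8, 1, 4] cursor@6
After 3 (next): list=[6, 2, 8, 1, 4] cursor@2
After 4 (insert_before(90)): list=[6, 90, 2, 8, 1, 4] cursor@2
After 5 (next): list=[6, 90, 2, 8, 1, 4] cursor@8
After 6 (insert_after(87)): list=[6, 90, 2, 8, 87, 1, 4] cursor@8
After 7 (next): list=[6, 90, 2, 8, 87, 1, 4] cursor@87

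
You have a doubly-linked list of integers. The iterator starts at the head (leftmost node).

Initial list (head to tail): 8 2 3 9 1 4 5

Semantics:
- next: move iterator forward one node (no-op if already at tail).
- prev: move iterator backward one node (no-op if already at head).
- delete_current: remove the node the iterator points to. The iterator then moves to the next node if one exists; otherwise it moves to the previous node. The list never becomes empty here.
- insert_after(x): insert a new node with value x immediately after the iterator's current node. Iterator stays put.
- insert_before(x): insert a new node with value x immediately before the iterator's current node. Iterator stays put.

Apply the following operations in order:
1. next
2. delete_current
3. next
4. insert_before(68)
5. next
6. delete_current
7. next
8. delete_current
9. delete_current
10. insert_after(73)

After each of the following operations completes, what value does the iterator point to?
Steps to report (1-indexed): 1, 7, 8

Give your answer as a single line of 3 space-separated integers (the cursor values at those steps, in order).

Answer: 2 5 4

Derivation:
After 1 (next): list=[8, 2, 3, 9, 1, 4, 5] cursor@2
After 2 (delete_current): list=[8, 3, 9, 1, 4, 5] cursor@3
After 3 (next): list=[8, 3, 9, 1, 4, 5] cursor@9
After 4 (insert_before(68)): list=[8, 3, 68, 9, 1, 4, 5] cursor@9
After 5 (next): list=[8, 3, 68, 9, 1, 4, 5] cursor@1
After 6 (delete_current): list=[8, 3, 68, 9, 4, 5] cursor@4
After 7 (next): list=[8, 3, 68, 9, 4, 5] cursor@5
After 8 (delete_current): list=[8, 3, 68, 9, 4] cursor@4
After 9 (delete_current): list=[8, 3, 68, 9] cursor@9
After 10 (insert_after(73)): list=[8, 3, 68, 9, 73] cursor@9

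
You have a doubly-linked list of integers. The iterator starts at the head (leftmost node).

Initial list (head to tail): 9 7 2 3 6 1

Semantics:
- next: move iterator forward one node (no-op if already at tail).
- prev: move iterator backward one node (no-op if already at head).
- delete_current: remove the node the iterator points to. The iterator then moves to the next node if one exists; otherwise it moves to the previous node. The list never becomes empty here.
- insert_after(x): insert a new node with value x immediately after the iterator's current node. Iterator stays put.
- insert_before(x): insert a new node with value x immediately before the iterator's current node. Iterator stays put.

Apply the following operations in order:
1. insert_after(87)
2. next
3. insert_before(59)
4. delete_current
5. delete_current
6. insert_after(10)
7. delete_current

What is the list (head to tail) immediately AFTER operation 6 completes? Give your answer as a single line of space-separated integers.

After 1 (insert_after(87)): list=[9, 87, 7, 2, 3, 6, 1] cursor@9
After 2 (next): list=[9, 87, 7, 2, 3, 6, 1] cursor@87
After 3 (insert_before(59)): list=[9, 59, 87, 7, 2, 3, 6, 1] cursor@87
After 4 (delete_current): list=[9, 59, 7, 2, 3, 6, 1] cursor@7
After 5 (delete_current): list=[9, 59, 2, 3, 6, 1] cursor@2
After 6 (insert_after(10)): list=[9, 59, 2, 10, 3, 6, 1] cursor@2

Answer: 9 59 2 10 3 6 1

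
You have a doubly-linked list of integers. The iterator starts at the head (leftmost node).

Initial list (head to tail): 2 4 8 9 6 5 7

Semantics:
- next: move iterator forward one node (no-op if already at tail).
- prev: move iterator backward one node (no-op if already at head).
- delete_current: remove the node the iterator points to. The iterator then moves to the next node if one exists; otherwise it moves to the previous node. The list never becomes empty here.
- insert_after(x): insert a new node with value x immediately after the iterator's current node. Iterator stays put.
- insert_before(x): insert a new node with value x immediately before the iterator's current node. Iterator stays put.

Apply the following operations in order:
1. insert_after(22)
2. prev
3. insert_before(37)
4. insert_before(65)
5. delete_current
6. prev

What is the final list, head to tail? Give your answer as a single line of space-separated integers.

Answer: 37 65 22 4 8 9 6 5 7

Derivation:
After 1 (insert_after(22)): list=[2, 22, 4, 8, 9, 6, 5, 7] cursor@2
After 2 (prev): list=[2, 22, 4, 8, 9, 6, 5, 7] cursor@2
After 3 (insert_before(37)): list=[37, 2, 22, 4, 8, 9, 6, 5, 7] cursor@2
After 4 (insert_before(65)): list=[37, 65, 2, 22, 4, 8, 9, 6, 5, 7] cursor@2
After 5 (delete_current): list=[37, 65, 22, 4, 8, 9, 6, 5, 7] cursor@22
After 6 (prev): list=[37, 65, 22, 4, 8, 9, 6, 5, 7] cursor@65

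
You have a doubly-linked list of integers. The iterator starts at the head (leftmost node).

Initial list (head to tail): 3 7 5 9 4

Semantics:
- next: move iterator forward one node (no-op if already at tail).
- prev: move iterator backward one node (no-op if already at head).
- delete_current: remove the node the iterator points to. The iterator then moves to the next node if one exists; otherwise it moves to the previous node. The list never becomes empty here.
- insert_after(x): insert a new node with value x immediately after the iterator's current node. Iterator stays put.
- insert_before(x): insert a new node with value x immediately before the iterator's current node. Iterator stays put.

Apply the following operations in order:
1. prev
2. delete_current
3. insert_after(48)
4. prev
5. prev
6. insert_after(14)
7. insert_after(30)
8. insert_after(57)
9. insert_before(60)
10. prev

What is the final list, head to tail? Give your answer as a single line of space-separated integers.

After 1 (prev): list=[3, 7, 5, 9, 4] cursor@3
After 2 (delete_current): list=[7, 5, 9, 4] cursor@7
After 3 (insert_after(48)): list=[7, 48, 5, 9, 4] cursor@7
After 4 (prev): list=[7, 48, 5, 9, 4] cursor@7
After 5 (prev): list=[7, 48, 5, 9, 4] cursor@7
After 6 (insert_after(14)): list=[7, 14, 48, 5, 9, 4] cursor@7
After 7 (insert_after(30)): list=[7, 30, 14, 48, 5, 9, 4] cursor@7
After 8 (insert_after(57)): list=[7, 57, 30, 14, 48, 5, 9, 4] cursor@7
After 9 (insert_before(60)): list=[60, 7, 57, 30, 14, 48, 5, 9, 4] cursor@7
After 10 (prev): list=[60, 7, 57, 30, 14, 48, 5, 9, 4] cursor@60

Answer: 60 7 57 30 14 48 5 9 4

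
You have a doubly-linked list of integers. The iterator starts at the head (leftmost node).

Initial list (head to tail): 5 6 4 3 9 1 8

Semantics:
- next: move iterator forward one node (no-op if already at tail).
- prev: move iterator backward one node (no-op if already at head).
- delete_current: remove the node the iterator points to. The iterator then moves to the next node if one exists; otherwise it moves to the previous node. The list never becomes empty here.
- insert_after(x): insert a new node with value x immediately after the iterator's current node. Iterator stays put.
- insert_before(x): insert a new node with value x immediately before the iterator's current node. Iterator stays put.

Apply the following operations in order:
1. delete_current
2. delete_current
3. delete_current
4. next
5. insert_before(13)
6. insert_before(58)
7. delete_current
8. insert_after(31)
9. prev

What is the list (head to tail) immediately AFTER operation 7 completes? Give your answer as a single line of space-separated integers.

After 1 (delete_current): list=[6, 4, 3, 9, 1, 8] cursor@6
After 2 (delete_current): list=[4, 3, 9, 1, 8] cursor@4
After 3 (delete_current): list=[3, 9, 1, 8] cursor@3
After 4 (next): list=[3, 9, 1, 8] cursor@9
After 5 (insert_before(13)): list=[3, 13, 9, 1, 8] cursor@9
After 6 (insert_before(58)): list=[3, 13, 58, 9, 1, 8] cursor@9
After 7 (delete_current): list=[3, 13, 58, 1, 8] cursor@1

Answer: 3 13 58 1 8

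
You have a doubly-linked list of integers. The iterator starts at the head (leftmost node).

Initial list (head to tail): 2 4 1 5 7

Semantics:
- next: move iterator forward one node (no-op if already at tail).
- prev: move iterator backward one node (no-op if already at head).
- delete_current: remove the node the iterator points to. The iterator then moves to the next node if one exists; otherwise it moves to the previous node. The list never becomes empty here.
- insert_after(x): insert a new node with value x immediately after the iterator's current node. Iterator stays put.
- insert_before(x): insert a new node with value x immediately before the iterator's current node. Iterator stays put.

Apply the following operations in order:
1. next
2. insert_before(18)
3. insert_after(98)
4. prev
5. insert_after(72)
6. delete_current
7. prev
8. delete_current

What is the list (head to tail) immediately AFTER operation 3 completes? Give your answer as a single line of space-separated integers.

After 1 (next): list=[2, 4, 1, 5, 7] cursor@4
After 2 (insert_before(18)): list=[2, 18, 4, 1, 5, 7] cursor@4
After 3 (insert_after(98)): list=[2, 18, 4, 98, 1, 5, 7] cursor@4

Answer: 2 18 4 98 1 5 7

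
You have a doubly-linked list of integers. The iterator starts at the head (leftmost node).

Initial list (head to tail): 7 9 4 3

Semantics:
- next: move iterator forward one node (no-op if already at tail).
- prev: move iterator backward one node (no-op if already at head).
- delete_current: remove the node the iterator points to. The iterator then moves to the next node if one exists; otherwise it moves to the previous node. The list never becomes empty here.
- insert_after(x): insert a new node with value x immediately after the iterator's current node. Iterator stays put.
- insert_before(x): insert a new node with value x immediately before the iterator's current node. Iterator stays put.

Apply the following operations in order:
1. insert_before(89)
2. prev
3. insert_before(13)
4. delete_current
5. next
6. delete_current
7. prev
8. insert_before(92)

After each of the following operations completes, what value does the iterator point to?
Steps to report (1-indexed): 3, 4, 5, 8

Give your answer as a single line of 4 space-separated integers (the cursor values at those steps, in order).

Answer: 89 7 9 7

Derivation:
After 1 (insert_before(89)): list=[89, 7, 9, 4, 3] cursor@7
After 2 (prev): list=[89, 7, 9, 4, 3] cursor@89
After 3 (insert_before(13)): list=[13, 89, 7, 9, 4, 3] cursor@89
After 4 (delete_current): list=[13, 7, 9, 4, 3] cursor@7
After 5 (next): list=[13, 7, 9, 4, 3] cursor@9
After 6 (delete_current): list=[13, 7, 4, 3] cursor@4
After 7 (prev): list=[13, 7, 4, 3] cursor@7
After 8 (insert_before(92)): list=[13, 92, 7, 4, 3] cursor@7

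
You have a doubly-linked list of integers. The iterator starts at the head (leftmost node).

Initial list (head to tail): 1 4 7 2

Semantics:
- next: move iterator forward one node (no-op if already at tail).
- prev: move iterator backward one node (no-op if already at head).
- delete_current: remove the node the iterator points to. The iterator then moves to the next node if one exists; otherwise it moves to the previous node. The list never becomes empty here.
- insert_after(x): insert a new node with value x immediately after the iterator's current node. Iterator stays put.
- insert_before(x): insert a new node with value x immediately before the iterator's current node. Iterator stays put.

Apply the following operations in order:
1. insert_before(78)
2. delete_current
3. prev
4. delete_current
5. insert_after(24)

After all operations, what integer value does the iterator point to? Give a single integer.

Answer: 4

Derivation:
After 1 (insert_before(78)): list=[78, 1, 4, 7, 2] cursor@1
After 2 (delete_current): list=[78, 4, 7, 2] cursor@4
After 3 (prev): list=[78, 4, 7, 2] cursor@78
After 4 (delete_current): list=[4, 7, 2] cursor@4
After 5 (insert_after(24)): list=[4, 24, 7, 2] cursor@4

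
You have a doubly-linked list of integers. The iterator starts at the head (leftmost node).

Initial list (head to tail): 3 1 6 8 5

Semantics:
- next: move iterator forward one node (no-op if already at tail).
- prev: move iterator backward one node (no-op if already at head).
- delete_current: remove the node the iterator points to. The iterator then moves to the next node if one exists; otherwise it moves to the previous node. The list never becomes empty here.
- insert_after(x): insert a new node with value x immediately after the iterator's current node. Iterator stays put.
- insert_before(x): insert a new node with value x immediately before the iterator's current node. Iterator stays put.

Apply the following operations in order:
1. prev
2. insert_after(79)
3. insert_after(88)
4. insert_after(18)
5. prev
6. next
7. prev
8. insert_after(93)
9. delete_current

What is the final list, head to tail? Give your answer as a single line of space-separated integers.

Answer: 93 18 88 79 1 6 8 5

Derivation:
After 1 (prev): list=[3, 1, 6, 8, 5] cursor@3
After 2 (insert_after(79)): list=[3, 79, 1, 6, 8, 5] cursor@3
After 3 (insert_after(88)): list=[3, 88, 79, 1, 6, 8, 5] cursor@3
After 4 (insert_after(18)): list=[3, 18, 88, 79, 1, 6, 8, 5] cursor@3
After 5 (prev): list=[3, 18, 88, 79, 1, 6, 8, 5] cursor@3
After 6 (next): list=[3, 18, 88, 79, 1, 6, 8, 5] cursor@18
After 7 (prev): list=[3, 18, 88, 79, 1, 6, 8, 5] cursor@3
After 8 (insert_after(93)): list=[3, 93, 18, 88, 79, 1, 6, 8, 5] cursor@3
After 9 (delete_current): list=[93, 18, 88, 79, 1, 6, 8, 5] cursor@93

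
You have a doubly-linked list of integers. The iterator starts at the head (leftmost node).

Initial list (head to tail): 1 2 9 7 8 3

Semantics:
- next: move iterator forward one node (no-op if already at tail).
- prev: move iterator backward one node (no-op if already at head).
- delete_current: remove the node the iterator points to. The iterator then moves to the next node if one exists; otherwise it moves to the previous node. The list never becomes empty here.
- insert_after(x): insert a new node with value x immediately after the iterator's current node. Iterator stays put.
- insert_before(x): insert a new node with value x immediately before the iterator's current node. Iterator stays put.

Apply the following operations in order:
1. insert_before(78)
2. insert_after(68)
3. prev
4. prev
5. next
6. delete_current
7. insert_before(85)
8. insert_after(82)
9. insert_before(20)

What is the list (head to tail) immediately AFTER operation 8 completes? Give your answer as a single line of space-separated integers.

Answer: 78 85 68 82 2 9 7 8 3

Derivation:
After 1 (insert_before(78)): list=[78, 1, 2, 9, 7, 8, 3] cursor@1
After 2 (insert_after(68)): list=[78, 1, 68, 2, 9, 7, 8, 3] cursor@1
After 3 (prev): list=[78, 1, 68, 2, 9, 7, 8, 3] cursor@78
After 4 (prev): list=[78, 1, 68, 2, 9, 7, 8, 3] cursor@78
After 5 (next): list=[78, 1, 68, 2, 9, 7, 8, 3] cursor@1
After 6 (delete_current): list=[78, 68, 2, 9, 7, 8, 3] cursor@68
After 7 (insert_before(85)): list=[78, 85, 68, 2, 9, 7, 8, 3] cursor@68
After 8 (insert_after(82)): list=[78, 85, 68, 82, 2, 9, 7, 8, 3] cursor@68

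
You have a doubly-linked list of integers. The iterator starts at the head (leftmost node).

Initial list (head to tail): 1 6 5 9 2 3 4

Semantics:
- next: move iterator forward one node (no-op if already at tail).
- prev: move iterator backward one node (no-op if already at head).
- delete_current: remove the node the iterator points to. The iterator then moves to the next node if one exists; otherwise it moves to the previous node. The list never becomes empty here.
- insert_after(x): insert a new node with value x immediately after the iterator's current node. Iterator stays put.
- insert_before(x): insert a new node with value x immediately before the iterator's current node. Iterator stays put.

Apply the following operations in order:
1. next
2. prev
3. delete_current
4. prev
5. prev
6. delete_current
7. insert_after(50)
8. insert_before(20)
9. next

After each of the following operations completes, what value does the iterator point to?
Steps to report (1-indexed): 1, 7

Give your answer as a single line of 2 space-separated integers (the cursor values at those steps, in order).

After 1 (next): list=[1, 6, 5, 9, 2, 3, 4] cursor@6
After 2 (prev): list=[1, 6, 5, 9, 2, 3, 4] cursor@1
After 3 (delete_current): list=[6, 5, 9, 2, 3, 4] cursor@6
After 4 (prev): list=[6, 5, 9, 2, 3, 4] cursor@6
After 5 (prev): list=[6, 5, 9, 2, 3, 4] cursor@6
After 6 (delete_current): list=[5, 9, 2, 3, 4] cursor@5
After 7 (insert_after(50)): list=[5, 50, 9, 2, 3, 4] cursor@5
After 8 (insert_before(20)): list=[20, 5, 50, 9, 2, 3, 4] cursor@5
After 9 (next): list=[20, 5, 50, 9, 2, 3, 4] cursor@50

Answer: 6 5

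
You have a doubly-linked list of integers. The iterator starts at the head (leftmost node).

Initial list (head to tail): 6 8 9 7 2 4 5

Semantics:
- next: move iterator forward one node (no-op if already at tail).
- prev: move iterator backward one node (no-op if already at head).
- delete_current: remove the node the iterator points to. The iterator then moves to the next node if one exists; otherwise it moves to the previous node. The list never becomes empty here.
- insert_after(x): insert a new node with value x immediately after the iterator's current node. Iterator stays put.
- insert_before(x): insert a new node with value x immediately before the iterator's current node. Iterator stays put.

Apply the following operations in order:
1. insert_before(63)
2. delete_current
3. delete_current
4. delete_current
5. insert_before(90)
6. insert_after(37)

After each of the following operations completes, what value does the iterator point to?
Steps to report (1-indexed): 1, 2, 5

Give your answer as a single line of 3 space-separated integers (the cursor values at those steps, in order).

Answer: 6 8 7

Derivation:
After 1 (insert_before(63)): list=[63, 6, 8, 9, 7, 2, 4, 5] cursor@6
After 2 (delete_current): list=[63, 8, 9, 7, 2, 4, 5] cursor@8
After 3 (delete_current): list=[63, 9, 7, 2, 4, 5] cursor@9
After 4 (delete_current): list=[63, 7, 2, 4, 5] cursor@7
After 5 (insert_before(90)): list=[63, 90, 7, 2, 4, 5] cursor@7
After 6 (insert_after(37)): list=[63, 90, 7, 37, 2, 4, 5] cursor@7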